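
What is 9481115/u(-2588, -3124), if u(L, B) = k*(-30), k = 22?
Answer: -1896223/132 ≈ -14365.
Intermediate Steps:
u(L, B) = -660 (u(L, B) = 22*(-30) = -660)
9481115/u(-2588, -3124) = 9481115/(-660) = 9481115*(-1/660) = -1896223/132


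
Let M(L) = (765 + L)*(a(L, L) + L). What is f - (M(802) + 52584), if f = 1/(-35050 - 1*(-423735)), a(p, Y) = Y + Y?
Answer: -1485859576409/388685 ≈ -3.8228e+6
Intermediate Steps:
a(p, Y) = 2*Y
M(L) = 3*L*(765 + L) (M(L) = (765 + L)*(2*L + L) = (765 + L)*(3*L) = 3*L*(765 + L))
f = 1/388685 (f = 1/(-35050 + 423735) = 1/388685 ≈ 2.5728e-6)
f - (M(802) + 52584) = 1/388685 - (3*802*(765 + 802) + 52584) = 1/388685 - (3*802*1567 + 52584) = 1/388685 - (3770202 + 52584) = 1/388685 - 1*3822786 = 1/388685 - 3822786 = -1485859576409/388685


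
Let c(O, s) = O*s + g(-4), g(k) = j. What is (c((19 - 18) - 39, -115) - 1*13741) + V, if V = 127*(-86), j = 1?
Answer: -20292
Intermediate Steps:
V = -10922
g(k) = 1
c(O, s) = 1 + O*s (c(O, s) = O*s + 1 = 1 + O*s)
(c((19 - 18) - 39, -115) - 1*13741) + V = ((1 + ((19 - 18) - 39)*(-115)) - 1*13741) - 10922 = ((1 + (1 - 39)*(-115)) - 13741) - 10922 = ((1 - 38*(-115)) - 13741) - 10922 = ((1 + 4370) - 13741) - 10922 = (4371 - 13741) - 10922 = -9370 - 10922 = -20292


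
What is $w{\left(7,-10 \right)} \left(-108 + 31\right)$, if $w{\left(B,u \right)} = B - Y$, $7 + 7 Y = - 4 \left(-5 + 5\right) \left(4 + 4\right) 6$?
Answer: $-616$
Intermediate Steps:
$Y = -1$ ($Y = -1 + \frac{- 4 \left(-5 + 5\right) \left(4 + 4\right) 6}{7} = -1 + \frac{- 4 \cdot 0 \cdot 8 \cdot 6}{7} = -1 + \frac{\left(-4\right) 0 \cdot 6}{7} = -1 + \frac{0 \cdot 6}{7} = -1 + \frac{1}{7} \cdot 0 = -1 + 0 = -1$)
$w{\left(B,u \right)} = 1 + B$ ($w{\left(B,u \right)} = B - -1 = B + 1 = 1 + B$)
$w{\left(7,-10 \right)} \left(-108 + 31\right) = \left(1 + 7\right) \left(-108 + 31\right) = 8 \left(-77\right) = -616$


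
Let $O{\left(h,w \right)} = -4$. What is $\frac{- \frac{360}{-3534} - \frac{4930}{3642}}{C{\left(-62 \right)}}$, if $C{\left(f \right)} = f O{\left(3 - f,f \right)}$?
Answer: $- \frac{1342625}{265997112} \approx -0.0050475$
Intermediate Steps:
$C{\left(f \right)} = - 4 f$ ($C{\left(f \right)} = f \left(-4\right) = - 4 f$)
$\frac{- \frac{360}{-3534} - \frac{4930}{3642}}{C{\left(-62 \right)}} = \frac{- \frac{360}{-3534} - \frac{4930}{3642}}{\left(-4\right) \left(-62\right)} = \frac{\left(-360\right) \left(- \frac{1}{3534}\right) - \frac{2465}{1821}}{248} = \left(\frac{60}{589} - \frac{2465}{1821}\right) \frac{1}{248} = \left(- \frac{1342625}{1072569}\right) \frac{1}{248} = - \frac{1342625}{265997112}$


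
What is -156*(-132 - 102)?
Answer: 36504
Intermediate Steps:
-156*(-132 - 102) = -156*(-234) = 36504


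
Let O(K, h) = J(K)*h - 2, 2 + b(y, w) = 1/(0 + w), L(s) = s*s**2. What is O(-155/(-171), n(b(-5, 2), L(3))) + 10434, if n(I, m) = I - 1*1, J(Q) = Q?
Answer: 3566969/342 ≈ 10430.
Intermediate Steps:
L(s) = s**3
b(y, w) = -2 + 1/w (b(y, w) = -2 + 1/(0 + w) = -2 + 1/w)
n(I, m) = -1 + I (n(I, m) = I - 1 = -1 + I)
O(K, h) = -2 + K*h (O(K, h) = K*h - 2 = -2 + K*h)
O(-155/(-171), n(b(-5, 2), L(3))) + 10434 = (-2 + (-155/(-171))*(-1 + (-2 + 1/2))) + 10434 = (-2 + (-155*(-1/171))*(-1 + (-2 + 1/2))) + 10434 = (-2 + 155*(-1 - 3/2)/171) + 10434 = (-2 + (155/171)*(-5/2)) + 10434 = (-2 - 775/342) + 10434 = -1459/342 + 10434 = 3566969/342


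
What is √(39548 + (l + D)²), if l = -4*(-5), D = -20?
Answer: 2*√9887 ≈ 198.87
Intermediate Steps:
l = 20
√(39548 + (l + D)²) = √(39548 + (20 - 20)²) = √(39548 + 0²) = √(39548 + 0) = √39548 = 2*√9887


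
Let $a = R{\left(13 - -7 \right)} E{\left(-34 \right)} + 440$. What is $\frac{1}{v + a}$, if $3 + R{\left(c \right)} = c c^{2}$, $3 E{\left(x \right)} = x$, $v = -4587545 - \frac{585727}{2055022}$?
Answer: $- \frac{6165066}{28838563202867} \approx -2.1378 \cdot 10^{-7}$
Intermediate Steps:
$v = - \frac{9427506486717}{2055022}$ ($v = -4587545 - 585727 \cdot \frac{1}{2055022} = -4587545 - \frac{585727}{2055022} = - \frac{9427506486717}{2055022} \approx -4.5875 \cdot 10^{6}$)
$E{\left(x \right)} = \frac{x}{3}$
$R{\left(c \right)} = -3 + c^{3}$ ($R{\left(c \right)} = -3 + c c^{2} = -3 + c^{3}$)
$a = - \frac{270578}{3}$ ($a = \left(-3 + \left(13 - -7\right)^{3}\right) \frac{1}{3} \left(-34\right) + 440 = \left(-3 + \left(13 + 7\right)^{3}\right) \left(- \frac{34}{3}\right) + 440 = \left(-3 + 20^{3}\right) \left(- \frac{34}{3}\right) + 440 = \left(-3 + 8000\right) \left(- \frac{34}{3}\right) + 440 = 7997 \left(- \frac{34}{3}\right) + 440 = - \frac{271898}{3} + 440 = - \frac{270578}{3} \approx -90193.0$)
$\frac{1}{v + a} = \frac{1}{- \frac{9427506486717}{2055022} - \frac{270578}{3}} = \frac{1}{- \frac{28838563202867}{6165066}} = - \frac{6165066}{28838563202867}$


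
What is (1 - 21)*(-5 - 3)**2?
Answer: -1280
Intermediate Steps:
(1 - 21)*(-5 - 3)**2 = -20*(-8)**2 = -20*64 = -1280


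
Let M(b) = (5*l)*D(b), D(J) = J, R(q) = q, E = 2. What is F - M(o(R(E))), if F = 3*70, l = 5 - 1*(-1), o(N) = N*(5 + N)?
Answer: -210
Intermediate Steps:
l = 6 (l = 5 + 1 = 6)
M(b) = 30*b (M(b) = (5*6)*b = 30*b)
F = 210
F - M(o(R(E))) = 210 - 30*2*(5 + 2) = 210 - 30*2*7 = 210 - 30*14 = 210 - 1*420 = 210 - 420 = -210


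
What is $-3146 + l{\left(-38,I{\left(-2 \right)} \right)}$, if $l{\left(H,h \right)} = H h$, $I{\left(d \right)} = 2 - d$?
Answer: $-3298$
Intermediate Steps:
$-3146 + l{\left(-38,I{\left(-2 \right)} \right)} = -3146 - 38 \left(2 - -2\right) = -3146 - 38 \left(2 + 2\right) = -3146 - 152 = -3298$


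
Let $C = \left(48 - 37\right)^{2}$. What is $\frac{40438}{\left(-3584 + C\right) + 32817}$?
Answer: $\frac{20219}{14677} \approx 1.3776$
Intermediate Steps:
$C = 121$ ($C = 11^{2} = 121$)
$\frac{40438}{\left(-3584 + C\right) + 32817} = \frac{40438}{\left(-3584 + 121\right) + 32817} = \frac{40438}{-3463 + 32817} = \frac{40438}{29354} = 40438 \cdot \frac{1}{29354} = \frac{20219}{14677}$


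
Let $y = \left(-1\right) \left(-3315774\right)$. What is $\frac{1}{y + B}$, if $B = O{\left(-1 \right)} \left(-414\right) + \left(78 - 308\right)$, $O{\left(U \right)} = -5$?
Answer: $\frac{1}{3317614} \approx 3.0142 \cdot 10^{-7}$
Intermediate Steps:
$B = 1840$ ($B = \left(-5\right) \left(-414\right) + \left(78 - 308\right) = 2070 - 230 = 1840$)
$y = 3315774$
$\frac{1}{y + B} = \frac{1}{3315774 + 1840} = \frac{1}{3317614}$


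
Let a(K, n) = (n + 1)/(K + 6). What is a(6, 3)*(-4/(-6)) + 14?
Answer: 128/9 ≈ 14.222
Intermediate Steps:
a(K, n) = (1 + n)/(6 + K)
a(6, 3)*(-4/(-6)) + 14 = ((1 + 3)/(6 + 6))*(-4/(-6)) + 14 = (4/12)*(-4*(-⅙)) + 14 = ((1/12)*4)*(⅔) + 14 = (⅓)*(⅔) + 14 = 2/9 + 14 = 128/9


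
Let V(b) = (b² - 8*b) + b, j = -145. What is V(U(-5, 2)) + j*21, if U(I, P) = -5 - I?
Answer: -3045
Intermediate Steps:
V(b) = b² - 7*b
V(U(-5, 2)) + j*21 = (-5 - 1*(-5))*(-7 + (-5 - 1*(-5))) - 145*21 = (-5 + 5)*(-7 + (-5 + 5)) - 3045 = 0*(-7 + 0) - 3045 = 0*(-7) - 3045 = 0 - 3045 = -3045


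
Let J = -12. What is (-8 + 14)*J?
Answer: -72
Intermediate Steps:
(-8 + 14)*J = (-8 + 14)*(-12) = 6*(-12) = -72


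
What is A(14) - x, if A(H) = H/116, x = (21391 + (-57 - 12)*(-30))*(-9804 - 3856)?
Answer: 18587681087/58 ≈ 3.2048e+8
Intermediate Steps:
x = -320477260 (x = (21391 - 69*(-30))*(-13660) = (21391 + 2070)*(-13660) = 23461*(-13660) = -320477260)
A(H) = H/116 (A(H) = H*(1/116) = H/116)
A(14) - x = (1/116)*14 - 1*(-320477260) = 7/58 + 320477260 = 18587681087/58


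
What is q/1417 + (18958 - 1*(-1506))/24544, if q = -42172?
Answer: -4836885/167206 ≈ -28.928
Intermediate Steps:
q/1417 + (18958 - 1*(-1506))/24544 = -42172/1417 + (18958 - 1*(-1506))/24544 = -42172*1/1417 + (18958 + 1506)*(1/24544) = -3244/109 + 20464*(1/24544) = -3244/109 + 1279/1534 = -4836885/167206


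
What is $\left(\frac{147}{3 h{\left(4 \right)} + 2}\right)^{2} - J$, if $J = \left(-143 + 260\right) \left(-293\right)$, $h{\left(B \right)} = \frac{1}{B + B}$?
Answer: $\frac{13758417}{361} \approx 38112.0$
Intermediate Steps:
$h{\left(B \right)} = \frac{1}{2 B}$
$J = -34281$ ($J = 117 \left(-293\right) = -34281$)
$\left(\frac{147}{3 h{\left(4 \right)} + 2}\right)^{2} - J = \left(\frac{147}{3 \frac{1}{2 \cdot 4} + 2}\right)^{2} - -34281 = \left(\frac{147}{3 \cdot \frac{1}{2} \cdot \frac{1}{4} + 2}\right)^{2} + 34281 = \left(\frac{147}{3 \cdot \frac{1}{8} + 2}\right)^{2} + 34281 = \left(\frac{147}{\frac{3}{8} + 2}\right)^{2} + 34281 = \left(\frac{147}{\frac{19}{8}}\right)^{2} + 34281 = \left(147 \cdot \frac{8}{19}\right)^{2} + 34281 = \left(\frac{1176}{19}\right)^{2} + 34281 = \frac{1382976}{361} + 34281 = \frac{13758417}{361}$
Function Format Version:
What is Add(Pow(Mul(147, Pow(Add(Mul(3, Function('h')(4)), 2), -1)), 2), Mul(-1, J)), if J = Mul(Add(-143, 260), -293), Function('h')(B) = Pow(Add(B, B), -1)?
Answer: Rational(13758417, 361) ≈ 38112.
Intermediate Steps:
Function('h')(B) = Mul(Rational(1, 2), Pow(B, -1)) (Function('h')(B) = Pow(Mul(2, B), -1) = Mul(Rational(1, 2), Pow(B, -1)))
J = -34281 (J = Mul(117, -293) = -34281)
Add(Pow(Mul(147, Pow(Add(Mul(3, Function('h')(4)), 2), -1)), 2), Mul(-1, J)) = Add(Pow(Mul(147, Pow(Add(Mul(3, Mul(Rational(1, 2), Pow(4, -1))), 2), -1)), 2), Mul(-1, -34281)) = Add(Pow(Mul(147, Pow(Add(Mul(3, Mul(Rational(1, 2), Rational(1, 4))), 2), -1)), 2), 34281) = Add(Pow(Mul(147, Pow(Add(Mul(3, Rational(1, 8)), 2), -1)), 2), 34281) = Add(Pow(Mul(147, Pow(Add(Rational(3, 8), 2), -1)), 2), 34281) = Add(Pow(Mul(147, Pow(Rational(19, 8), -1)), 2), 34281) = Add(Pow(Mul(147, Rational(8, 19)), 2), 34281) = Add(Pow(Rational(1176, 19), 2), 34281) = Add(Rational(1382976, 361), 34281) = Rational(13758417, 361)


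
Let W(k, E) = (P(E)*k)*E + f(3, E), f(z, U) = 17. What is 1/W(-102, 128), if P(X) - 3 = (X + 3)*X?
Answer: -1/218962159 ≈ -4.5670e-9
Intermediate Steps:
P(X) = 3 + X*(3 + X) (P(X) = 3 + (X + 3)*X = 3 + (3 + X)*X = 3 + X*(3 + X))
W(k, E) = 17 + E*k*(3 + E² + 3*E) (W(k, E) = ((3 + E² + 3*E)*k)*E + 17 = (k*(3 + E² + 3*E))*E + 17 = E*k*(3 + E² + 3*E) + 17 = 17 + E*k*(3 + E² + 3*E))
1/W(-102, 128) = 1/(17 + 128*(-102)*(3 + 128² + 3*128)) = 1/(17 + 128*(-102)*(3 + 16384 + 384)) = 1/(17 + 128*(-102)*16771) = 1/(17 - 218962176) = 1/(-218962159) = -1/218962159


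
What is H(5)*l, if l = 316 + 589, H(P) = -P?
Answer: -4525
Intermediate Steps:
l = 905
H(5)*l = -1*5*905 = -5*905 = -4525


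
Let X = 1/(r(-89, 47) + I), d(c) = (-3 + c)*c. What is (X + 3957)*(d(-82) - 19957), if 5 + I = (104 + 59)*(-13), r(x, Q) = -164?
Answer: -9044561385/176 ≈ -5.1390e+7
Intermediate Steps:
I = -2124 (I = -5 + (104 + 59)*(-13) = -5 + 163*(-13) = -5 - 2119 = -2124)
d(c) = c*(-3 + c)
X = -1/2288 (X = 1/(-164 - 2124) = 1/(-2288) = -1/2288 ≈ -0.00043706)
(X + 3957)*(d(-82) - 19957) = (-1/2288 + 3957)*(-82*(-3 - 82) - 19957) = 9053615*(-82*(-85) - 19957)/2288 = 9053615*(6970 - 19957)/2288 = (9053615/2288)*(-12987) = -9044561385/176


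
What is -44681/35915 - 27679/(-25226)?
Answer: -133031621/905991790 ≈ -0.14684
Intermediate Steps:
-44681/35915 - 27679/(-25226) = -44681*1/35915 - 27679*(-1/25226) = -44681/35915 + 27679/25226 = -133031621/905991790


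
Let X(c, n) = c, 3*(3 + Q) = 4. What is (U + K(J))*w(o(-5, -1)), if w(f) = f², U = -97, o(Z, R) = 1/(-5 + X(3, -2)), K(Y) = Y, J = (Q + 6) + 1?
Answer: -275/12 ≈ -22.917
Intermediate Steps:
Q = -5/3 (Q = -3 + (⅓)*4 = -3 + 4/3 = -5/3 ≈ -1.6667)
J = 16/3 (J = (-5/3 + 6) + 1 = 13/3 + 1 = 16/3 ≈ 5.3333)
o(Z, R) = -½ (o(Z, R) = 1/(-5 + 3) = 1/(-2) = -½)
(U + K(J))*w(o(-5, -1)) = (-97 + 16/3)*(-½)² = -275/3*¼ = -275/12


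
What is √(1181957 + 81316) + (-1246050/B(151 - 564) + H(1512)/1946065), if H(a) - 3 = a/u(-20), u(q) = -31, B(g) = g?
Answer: 6833792954973/2265042745 + √1263273 ≈ 4141.0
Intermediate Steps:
H(a) = 3 - a/31 (H(a) = 3 + a/(-31) = 3 + a*(-1/31) = 3 - a/31)
√(1181957 + 81316) + (-1246050/B(151 - 564) + H(1512)/1946065) = √(1181957 + 81316) + (-1246050/(151 - 564) + (3 - 1/31*1512)/1946065) = √1263273 + (-1246050/(-413) + (3 - 1512/31)*(1/1946065)) = √1263273 + (-1246050*(-1/413) - 1419/31*1/1946065) = √1263273 + (1246050/413 - 129/5484365) = √1263273 + 6833792954973/2265042745 = 6833792954973/2265042745 + √1263273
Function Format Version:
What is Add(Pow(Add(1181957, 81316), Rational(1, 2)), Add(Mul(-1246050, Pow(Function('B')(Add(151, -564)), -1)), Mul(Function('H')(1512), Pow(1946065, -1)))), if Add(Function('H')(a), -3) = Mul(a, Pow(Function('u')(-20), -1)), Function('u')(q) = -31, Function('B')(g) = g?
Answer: Add(Rational(6833792954973, 2265042745), Pow(1263273, Rational(1, 2))) ≈ 4141.0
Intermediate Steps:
Function('H')(a) = Add(3, Mul(Rational(-1, 31), a)) (Function('H')(a) = Add(3, Mul(a, Pow(-31, -1))) = Add(3, Mul(a, Rational(-1, 31))) = Add(3, Mul(Rational(-1, 31), a)))
Add(Pow(Add(1181957, 81316), Rational(1, 2)), Add(Mul(-1246050, Pow(Function('B')(Add(151, -564)), -1)), Mul(Function('H')(1512), Pow(1946065, -1)))) = Add(Pow(Add(1181957, 81316), Rational(1, 2)), Add(Mul(-1246050, Pow(Add(151, -564), -1)), Mul(Add(3, Mul(Rational(-1, 31), 1512)), Pow(1946065, -1)))) = Add(Pow(1263273, Rational(1, 2)), Add(Mul(-1246050, Pow(-413, -1)), Mul(Add(3, Rational(-1512, 31)), Rational(1, 1946065)))) = Add(Pow(1263273, Rational(1, 2)), Add(Mul(-1246050, Rational(-1, 413)), Mul(Rational(-1419, 31), Rational(1, 1946065)))) = Add(Pow(1263273, Rational(1, 2)), Add(Rational(1246050, 413), Rational(-129, 5484365))) = Add(Pow(1263273, Rational(1, 2)), Rational(6833792954973, 2265042745)) = Add(Rational(6833792954973, 2265042745), Pow(1263273, Rational(1, 2)))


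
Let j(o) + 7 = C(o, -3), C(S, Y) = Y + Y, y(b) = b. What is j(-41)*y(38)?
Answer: -494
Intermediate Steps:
C(S, Y) = 2*Y
j(o) = -13 (j(o) = -7 + 2*(-3) = -7 - 6 = -13)
j(-41)*y(38) = -13*38 = -494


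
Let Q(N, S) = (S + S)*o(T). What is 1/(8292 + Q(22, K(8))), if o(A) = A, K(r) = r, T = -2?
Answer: 1/8260 ≈ 0.00012107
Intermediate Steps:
Q(N, S) = -4*S (Q(N, S) = (S + S)*(-2) = (2*S)*(-2) = -4*S)
1/(8292 + Q(22, K(8))) = 1/(8292 - 4*8) = 1/(8292 - 32) = 1/8260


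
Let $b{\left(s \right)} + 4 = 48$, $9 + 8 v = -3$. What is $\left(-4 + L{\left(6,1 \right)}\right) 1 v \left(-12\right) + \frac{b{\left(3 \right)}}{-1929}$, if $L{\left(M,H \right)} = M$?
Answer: $\frac{69400}{1929} \approx 35.977$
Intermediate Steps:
$v = - \frac{3}{2}$ ($v = - \frac{9}{8} + \frac{1}{8} \left(-3\right) = - \frac{9}{8} - \frac{3}{8} = - \frac{3}{2} \approx -1.5$)
$b{\left(s \right)} = 44$ ($b{\left(s \right)} = -4 + 48 = 44$)
$\left(-4 + L{\left(6,1 \right)}\right) 1 v \left(-12\right) + \frac{b{\left(3 \right)}}{-1929} = \left(-4 + 6\right) 1 \left(- \frac{3}{2}\right) \left(-12\right) + \frac{44}{-1929} = 2 \cdot 1 \left(- \frac{3}{2}\right) \left(-12\right) + 44 \left(- \frac{1}{1929}\right) = 2 \left(- \frac{3}{2}\right) \left(-12\right) - \frac{44}{1929} = \left(-3\right) \left(-12\right) - \frac{44}{1929} = 36 - \frac{44}{1929} = \frac{69400}{1929}$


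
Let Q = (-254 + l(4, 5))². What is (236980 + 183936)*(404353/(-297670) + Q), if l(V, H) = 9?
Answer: 3760303048097826/148835 ≈ 2.5265e+10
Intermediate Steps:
Q = 60025 (Q = (-254 + 9)² = (-245)² = 60025)
(236980 + 183936)*(404353/(-297670) + Q) = (236980 + 183936)*(404353/(-297670) + 60025) = 420916*(404353*(-1/297670) + 60025) = 420916*(-404353/297670 + 60025) = 420916*(17867237397/297670) = 3760303048097826/148835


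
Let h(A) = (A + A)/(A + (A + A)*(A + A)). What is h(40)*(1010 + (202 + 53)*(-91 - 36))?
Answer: -62750/161 ≈ -389.75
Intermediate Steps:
h(A) = 2*A/(A + 4*A**2) (h(A) = (2*A)/(A + (2*A)*(2*A)) = (2*A)/(A + 4*A**2) = 2*A/(A + 4*A**2))
h(40)*(1010 + (202 + 53)*(-91 - 36)) = (2/(1 + 4*40))*(1010 + (202 + 53)*(-91 - 36)) = (2/(1 + 160))*(1010 + 255*(-127)) = (2/161)*(1010 - 32385) = (2*(1/161))*(-31375) = (2/161)*(-31375) = -62750/161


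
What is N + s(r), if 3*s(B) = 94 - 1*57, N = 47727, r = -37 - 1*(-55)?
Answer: 143218/3 ≈ 47739.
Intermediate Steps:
r = 18 (r = -37 + 55 = 18)
s(B) = 37/3 (s(B) = (94 - 1*57)/3 = (94 - 57)/3 = (⅓)*37 = 37/3)
N + s(r) = 47727 + 37/3 = 143218/3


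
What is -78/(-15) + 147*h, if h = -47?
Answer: -34519/5 ≈ -6903.8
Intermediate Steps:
-78/(-15) + 147*h = -78/(-15) + 147*(-47) = -78*(-1/15) - 6909 = 26/5 - 6909 = -34519/5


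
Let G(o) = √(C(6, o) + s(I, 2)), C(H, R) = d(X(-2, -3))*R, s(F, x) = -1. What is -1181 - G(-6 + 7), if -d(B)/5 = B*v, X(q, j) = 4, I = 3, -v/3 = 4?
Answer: -1181 - √239 ≈ -1196.5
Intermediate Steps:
v = -12 (v = -3*4 = -12)
d(B) = 60*B (d(B) = -5*B*(-12) = -(-60)*B = 60*B)
C(H, R) = 240*R (C(H, R) = (60*4)*R = 240*R)
G(o) = √(-1 + 240*o) (G(o) = √(240*o - 1) = √(-1 + 240*o))
-1181 - G(-6 + 7) = -1181 - √(-1 + 240*(-6 + 7)) = -1181 - √(-1 + 240*1) = -1181 - √(-1 + 240) = -1181 - √239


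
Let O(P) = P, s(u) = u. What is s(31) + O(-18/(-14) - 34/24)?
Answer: 2593/84 ≈ 30.869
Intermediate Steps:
s(31) + O(-18/(-14) - 34/24) = 31 + (-18/(-14) - 34/24) = 31 + (-18*(-1/14) - 34*1/24) = 31 + (9/7 - 17/12) = 31 - 11/84 = 2593/84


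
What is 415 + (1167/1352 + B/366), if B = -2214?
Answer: 33798179/82472 ≈ 409.81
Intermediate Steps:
415 + (1167/1352 + B/366) = 415 + (1167/1352 - 2214/366) = 415 + (1167*(1/1352) - 2214*1/366) = 415 + (1167/1352 - 369/61) = 415 - 427701/82472 = 33798179/82472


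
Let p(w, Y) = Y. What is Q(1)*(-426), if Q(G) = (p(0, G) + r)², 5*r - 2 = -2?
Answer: -426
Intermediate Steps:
r = 0 (r = ⅖ + (⅕)*(-2) = ⅖ - ⅖ = 0)
Q(G) = G² (Q(G) = (G + 0)² = G²)
Q(1)*(-426) = 1²*(-426) = 1*(-426) = -426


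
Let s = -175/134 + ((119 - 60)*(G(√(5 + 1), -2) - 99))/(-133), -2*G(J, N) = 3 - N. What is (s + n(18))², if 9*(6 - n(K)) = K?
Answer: 3690319504/1620529 ≈ 2277.2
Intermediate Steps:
n(K) = 6 - K/9
G(J, N) = -3/2 + N/2 (G(J, N) = -(3 - N)/2 = -3/2 + N/2)
s = 55656/1273 (s = -175/134 + ((119 - 60)*((-3/2 + (½)*(-2)) - 99))/(-133) = -175*1/134 + (59*((-3/2 - 1) - 99))*(-1/133) = -175/134 + (59*(-5/2 - 99))*(-1/133) = -175/134 + (59*(-203/2))*(-1/133) = -175/134 - 11977/2*(-1/133) = -175/134 + 1711/38 = 55656/1273 ≈ 43.720)
(s + n(18))² = (55656/1273 + (6 - ⅑*18))² = (55656/1273 + (6 - 2))² = (55656/1273 + 4)² = (60748/1273)² = 3690319504/1620529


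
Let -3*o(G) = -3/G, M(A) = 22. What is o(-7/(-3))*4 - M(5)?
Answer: -142/7 ≈ -20.286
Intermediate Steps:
o(G) = 1/G (o(G) = -(-1)/G = 1/G)
o(-7/(-3))*4 - M(5) = 4/(-7/(-3)) - 1*22 = 4/(-7*(-⅓)) - 22 = 4/(7/3) - 22 = (3/7)*4 - 22 = 12/7 - 22 = -142/7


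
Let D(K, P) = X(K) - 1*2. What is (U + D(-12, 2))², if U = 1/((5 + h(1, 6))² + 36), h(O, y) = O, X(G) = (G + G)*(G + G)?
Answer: 1708086241/5184 ≈ 3.2949e+5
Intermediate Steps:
X(G) = 4*G² (X(G) = (2*G)*(2*G) = 4*G²)
D(K, P) = -2 + 4*K² (D(K, P) = 4*K² - 1*2 = 4*K² - 2 = -2 + 4*K²)
U = 1/72 (U = 1/((5 + 1)² + 36) = 1/(6² + 36) = 1/(36 + 36) = 1/72 ≈ 0.013889)
(U + D(-12, 2))² = (1/72 + (-2 + 4*(-12)²))² = (1/72 + (-2 + 4*144))² = (1/72 + (-2 + 576))² = (1/72 + 574)² = (41329/72)² = 1708086241/5184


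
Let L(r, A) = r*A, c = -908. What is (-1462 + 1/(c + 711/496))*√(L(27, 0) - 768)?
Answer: -10518384480*I*√3/449657 ≈ -40516.0*I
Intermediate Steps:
L(r, A) = A*r
(-1462 + 1/(c + 711/496))*√(L(27, 0) - 768) = (-1462 + 1/(-908 + 711/496))*√(0*27 - 768) = (-1462 + 1/(-908 + 711*(1/496)))*√(0 - 768) = (-1462 + 1/(-908 + 711/496))*√(-768) = (-1462 + 1/(-449657/496))*(16*I*√3) = (-1462 - 496/449657)*(16*I*√3) = -10518384480*I*√3/449657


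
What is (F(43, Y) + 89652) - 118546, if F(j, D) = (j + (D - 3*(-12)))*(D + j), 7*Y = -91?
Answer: -26914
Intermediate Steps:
Y = -13 (Y = (⅐)*(-91) = -13)
F(j, D) = (D + j)*(36 + D + j) (F(j, D) = (j + (D + 36))*(D + j) = (j + (36 + D))*(D + j) = (36 + D + j)*(D + j) = (D + j)*(36 + D + j))
(F(43, Y) + 89652) - 118546 = (((-13)² + 43² + 36*(-13) + 36*43 + 2*(-13)*43) + 89652) - 118546 = ((169 + 1849 - 468 + 1548 - 1118) + 89652) - 118546 = (1980 + 89652) - 118546 = 91632 - 118546 = -26914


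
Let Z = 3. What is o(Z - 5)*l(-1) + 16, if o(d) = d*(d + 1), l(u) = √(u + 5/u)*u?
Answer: 16 - 2*I*√6 ≈ 16.0 - 4.899*I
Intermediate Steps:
l(u) = u*√(u + 5/u)
o(d) = d*(1 + d)
o(Z - 5)*l(-1) + 16 = ((3 - 5)*(1 + (3 - 5)))*(-√(-1 + 5/(-1))) + 16 = (-2*(1 - 2))*(-√(-1 + 5*(-1))) + 16 = (-2*(-1))*(-√(-1 - 5)) + 16 = 2*(-√(-6)) + 16 = 2*(-I*√6) + 16 = -2*I*√6 + 16 = 16 - 2*I*√6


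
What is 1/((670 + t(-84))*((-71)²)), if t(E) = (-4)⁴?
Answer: 1/4667966 ≈ 2.1423e-7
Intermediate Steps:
t(E) = 256
1/((670 + t(-84))*((-71)²)) = 1/((670 + 256)*((-71)²)) = 1/(926*5041) = (1/926)*(1/5041) = 1/4667966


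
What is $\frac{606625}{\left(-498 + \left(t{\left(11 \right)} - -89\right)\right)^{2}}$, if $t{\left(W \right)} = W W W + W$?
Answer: $\frac{606625}{870489} \approx 0.69688$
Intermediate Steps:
$t{\left(W \right)} = W + W^{3}$ ($t{\left(W \right)} = W^{2} W + W = W^{3} + W = W + W^{3}$)
$\frac{606625}{\left(-498 + \left(t{\left(11 \right)} - -89\right)\right)^{2}} = \frac{606625}{\left(-498 + \left(\left(11 + 11^{3}\right) - -89\right)\right)^{2}} = \frac{606625}{\left(-498 + \left(\left(11 + 1331\right) + 89\right)\right)^{2}} = \frac{606625}{\left(-498 + \left(1342 + 89\right)\right)^{2}} = \frac{606625}{\left(-498 + 1431\right)^{2}} = \frac{606625}{933^{2}} = \frac{606625}{870489}$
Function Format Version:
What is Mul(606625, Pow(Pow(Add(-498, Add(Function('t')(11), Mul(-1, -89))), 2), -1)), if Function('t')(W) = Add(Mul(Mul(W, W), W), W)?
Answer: Rational(606625, 870489) ≈ 0.69688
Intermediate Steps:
Function('t')(W) = Add(W, Pow(W, 3)) (Function('t')(W) = Add(Mul(Pow(W, 2), W), W) = Add(Pow(W, 3), W) = Add(W, Pow(W, 3)))
Mul(606625, Pow(Pow(Add(-498, Add(Function('t')(11), Mul(-1, -89))), 2), -1)) = Mul(606625, Pow(Pow(Add(-498, Add(Add(11, Pow(11, 3)), Mul(-1, -89))), 2), -1)) = Mul(606625, Pow(Pow(Add(-498, Add(Add(11, 1331), 89)), 2), -1)) = Mul(606625, Pow(Pow(Add(-498, Add(1342, 89)), 2), -1)) = Mul(606625, Pow(Pow(Add(-498, 1431), 2), -1)) = Mul(606625, Pow(Pow(933, 2), -1)) = Mul(606625, Pow(870489, -1)) = Mul(606625, Rational(1, 870489)) = Rational(606625, 870489)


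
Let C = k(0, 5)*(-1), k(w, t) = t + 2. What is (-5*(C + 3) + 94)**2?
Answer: 12996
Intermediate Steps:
k(w, t) = 2 + t
C = -7 (C = (2 + 5)*(-1) = 7*(-1) = -7)
(-5*(C + 3) + 94)**2 = (-5*(-7 + 3) + 94)**2 = (-5*(-4) + 94)**2 = (20 + 94)**2 = 114**2 = 12996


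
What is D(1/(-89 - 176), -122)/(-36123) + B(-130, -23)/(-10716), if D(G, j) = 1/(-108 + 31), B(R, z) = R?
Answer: 20088997/1655902402 ≈ 0.012132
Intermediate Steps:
D(G, j) = -1/77 (D(G, j) = 1/(-77) = -1/77)
D(1/(-89 - 176), -122)/(-36123) + B(-130, -23)/(-10716) = -1/77/(-36123) - 130/(-10716) = -1/77*(-1/36123) - 130*(-1/10716) = 1/2781471 + 65/5358 = 20088997/1655902402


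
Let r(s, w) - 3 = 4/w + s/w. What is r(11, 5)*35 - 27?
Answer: 183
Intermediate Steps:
r(s, w) = 3 + 4/w + s/w (r(s, w) = 3 + (4/w + s/w) = 3 + 4/w + s/w)
r(11, 5)*35 - 27 = ((4 + 11 + 3*5)/5)*35 - 27 = ((4 + 11 + 15)/5)*35 - 27 = ((1/5)*30)*35 - 27 = 6*35 - 27 = 210 - 27 = 183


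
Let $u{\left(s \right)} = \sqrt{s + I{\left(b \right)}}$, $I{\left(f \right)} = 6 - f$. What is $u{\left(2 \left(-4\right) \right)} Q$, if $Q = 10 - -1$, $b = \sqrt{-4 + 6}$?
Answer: $11 \sqrt{-2 - \sqrt{2}} \approx 20.325 i$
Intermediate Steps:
$b = \sqrt{2} \approx 1.4142$
$Q = 11$ ($Q = 10 + 1 = 11$)
$u{\left(s \right)} = \sqrt{6 + s - \sqrt{2}}$ ($u{\left(s \right)} = \sqrt{s + \left(6 - \sqrt{2}\right)} = \sqrt{6 + s - \sqrt{2}}$)
$u{\left(2 \left(-4\right) \right)} Q = \sqrt{6 + 2 \left(-4\right) - \sqrt{2}} \cdot 11 = \sqrt{6 - 8 - \sqrt{2}} \cdot 11 = \sqrt{-2 - \sqrt{2}} \cdot 11 = 11 \sqrt{-2 - \sqrt{2}}$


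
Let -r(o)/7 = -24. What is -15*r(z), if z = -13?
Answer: -2520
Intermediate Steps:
r(o) = 168 (r(o) = -7*(-24) = 168)
-15*r(z) = -15*168 = -2520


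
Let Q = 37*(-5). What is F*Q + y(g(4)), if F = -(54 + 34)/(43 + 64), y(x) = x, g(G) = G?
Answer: 16708/107 ≈ 156.15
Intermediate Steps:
F = -88/107 ≈ -0.82243
Q = -185
F*Q + y(g(4)) = -88/107*(-185) + 4 = 16280/107 + 4 = 16708/107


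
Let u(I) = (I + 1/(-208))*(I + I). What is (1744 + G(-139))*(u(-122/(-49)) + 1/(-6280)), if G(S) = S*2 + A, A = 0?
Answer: 1777917577941/98008820 ≈ 18140.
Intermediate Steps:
G(S) = 2*S (G(S) = S*2 + 0 = 2*S + 0 = 2*S)
u(I) = 2*I*(-1/208 + I) (u(I) = (I - 1/208)*(2*I) = (-1/208 + I)*(2*I) = 2*I*(-1/208 + I))
(1744 + G(-139))*(u(-122/(-49)) + 1/(-6280)) = (1744 + 2*(-139))*((-122/(-49))*(-1 + 208*(-122/(-49)))/104 + 1/(-6280)) = (1744 - 278)*((-122*(-1/49))*(-1 + 208*(-122*(-1/49)))/104 - 1/6280) = 1466*((1/104)*(122/49)*(-1 + 208*(122/49)) - 1/6280) = 1466*((1/104)*(122/49)*(-1 + 25376/49) - 1/6280) = 1466*((1/104)*(122/49)*(25327/49) - 1/6280) = 1466*(1544947/124852 - 1/6280) = 1466*(2425535577/196017640) = 1777917577941/98008820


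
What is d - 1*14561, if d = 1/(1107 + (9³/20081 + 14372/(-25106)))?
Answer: -4061264447686449/278913858922 ≈ -14561.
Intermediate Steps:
d = 252076793/278913858922 (d = 1/(1107 + (729*(1/20081) + 14372*(-1/25106))) = 1/(1107 + (729/20081 - 7186/12553)) = 1/(1107 - 135150929/252076793) = 1/(278913858922/252076793) = 252076793/278913858922 ≈ 0.00090378)
d - 1*14561 = 252076793/278913858922 - 1*14561 = 252076793/278913858922 - 14561 = -4061264447686449/278913858922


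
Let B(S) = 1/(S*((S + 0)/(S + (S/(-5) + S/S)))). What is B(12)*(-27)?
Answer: -159/80 ≈ -1.9875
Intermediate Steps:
B(S) = (1 + 4*S/5)/S**2 (B(S) = 1/(S*(S/(S + (S*(-1/5) + 1)))) = 1/(S*(S/(S + (-S/5 + 1)))) = 1/(S*(S/(S + (1 - S/5)))) = 1/(S*(S/(1 + 4*S/5))) = 1/(S**2/(1 + 4*S/5)) = (1 + 4*S/5)/S**2)
B(12)*(-27) = ((1/5)*(5 + 4*12)/12**2)*(-27) = ((1/5)*(1/144)*(5 + 48))*(-27) = ((1/5)*(1/144)*53)*(-27) = (53/720)*(-27) = -159/80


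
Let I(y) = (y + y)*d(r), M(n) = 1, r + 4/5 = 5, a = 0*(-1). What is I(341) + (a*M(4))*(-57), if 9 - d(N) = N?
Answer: 16368/5 ≈ 3273.6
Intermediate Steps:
a = 0
r = 21/5 (r = -4/5 + 5 = 21/5 ≈ 4.2000)
d(N) = 9 - N
I(y) = 48*y/5 (I(y) = (y + y)*(9 - 1*21/5) = (2*y)*(9 - 21/5) = (2*y)*(24/5) = 48*y/5)
I(341) + (a*M(4))*(-57) = (48/5)*341 + (0*1)*(-57) = 16368/5 + 0*(-57) = 16368/5 + 0 = 16368/5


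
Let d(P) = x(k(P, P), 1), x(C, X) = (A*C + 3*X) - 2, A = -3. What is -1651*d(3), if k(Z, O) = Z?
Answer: 13208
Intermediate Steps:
x(C, X) = -2 - 3*C + 3*X (x(C, X) = (-3*C + 3*X) - 2 = -2 - 3*C + 3*X)
d(P) = 1 - 3*P (d(P) = -2 - 3*P + 3*1 = -2 - 3*P + 3 = 1 - 3*P)
-1651*d(3) = -1651*(1 - 3*3) = -1651*(1 - 9) = -1651*(-8) = 13208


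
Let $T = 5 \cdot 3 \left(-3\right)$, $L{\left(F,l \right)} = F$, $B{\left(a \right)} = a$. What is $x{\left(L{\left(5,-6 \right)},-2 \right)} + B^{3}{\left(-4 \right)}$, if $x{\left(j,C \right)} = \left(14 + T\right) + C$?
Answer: $-97$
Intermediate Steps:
$T = -45$ ($T = 15 \left(-3\right) = -45$)
$x{\left(j,C \right)} = -31 + C$ ($x{\left(j,C \right)} = \left(14 - 45\right) + C = -31 + C$)
$x{\left(L{\left(5,-6 \right)},-2 \right)} + B^{3}{\left(-4 \right)} = \left(-31 - 2\right) + \left(-4\right)^{3} = -33 - 64 = -97$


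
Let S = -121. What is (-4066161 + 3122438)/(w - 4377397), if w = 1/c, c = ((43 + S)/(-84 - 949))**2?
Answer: 5741610732/26631016259 ≈ 0.21560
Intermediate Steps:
c = 6084/1067089 (c = ((43 - 121)/(-84 - 949))**2 = (-78/(-1033))**2 = (-78*(-1/1033))**2 = (78/1033)**2 = 6084/1067089 ≈ 0.0057015)
w = 1067089/6084 (w = 1/(6084/1067089) = 1067089/6084 ≈ 175.39)
(-4066161 + 3122438)/(w - 4377397) = (-4066161 + 3122438)/(1067089/6084 - 4377397) = -943723/(-26631016259/6084) = -943723*(-6084/26631016259) = 5741610732/26631016259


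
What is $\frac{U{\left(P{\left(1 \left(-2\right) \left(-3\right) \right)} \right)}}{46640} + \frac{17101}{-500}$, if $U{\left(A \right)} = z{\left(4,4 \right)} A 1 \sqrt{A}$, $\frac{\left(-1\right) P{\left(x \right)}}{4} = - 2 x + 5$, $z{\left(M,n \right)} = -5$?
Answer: $- \frac{17101}{500} - \frac{7 \sqrt{7}}{1166} \approx -34.218$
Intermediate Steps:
$P{\left(x \right)} = -20 + 8 x$ ($P{\left(x \right)} = - 4 \left(- 2 x + 5\right) = - 4 \left(5 - 2 x\right) = -20 + 8 x$)
$U{\left(A \right)} = - 5 A^{\frac{3}{2}}$ ($U{\left(A \right)} = - 5 A 1 \sqrt{A} = - 5 A \sqrt{A} = - 5 A^{\frac{3}{2}}$)
$\frac{U{\left(P{\left(1 \left(-2\right) \left(-3\right) \right)} \right)}}{46640} + \frac{17101}{-500} = \frac{\left(-5\right) \left(-20 + 8 \cdot 1 \left(-2\right) \left(-3\right)\right)^{\frac{3}{2}}}{46640} + \frac{17101}{-500} = - 5 \left(-20 + 8 \left(\left(-2\right) \left(-3\right)\right)\right)^{\frac{3}{2}} \cdot \frac{1}{46640} + 17101 \left(- \frac{1}{500}\right) = - 5 \left(-20 + 8 \cdot 6\right)^{\frac{3}{2}} \cdot \frac{1}{46640} - \frac{17101}{500} = - 5 \left(-20 + 48\right)^{\frac{3}{2}} \cdot \frac{1}{46640} - \frac{17101}{500} = - 5 \cdot 28^{\frac{3}{2}} \cdot \frac{1}{46640} - \frac{17101}{500} = - 5 \cdot 56 \sqrt{7} \cdot \frac{1}{46640} - \frac{17101}{500} = - 280 \sqrt{7} \cdot \frac{1}{46640} - \frac{17101}{500} = - \frac{7 \sqrt{7}}{1166} - \frac{17101}{500} = - \frac{17101}{500} - \frac{7 \sqrt{7}}{1166}$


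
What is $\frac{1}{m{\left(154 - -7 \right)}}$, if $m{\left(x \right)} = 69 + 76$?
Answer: $\frac{1}{145} \approx 0.0068966$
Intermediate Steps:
$m{\left(x \right)} = 145$
$\frac{1}{m{\left(154 - -7 \right)}} = \frac{1}{145}$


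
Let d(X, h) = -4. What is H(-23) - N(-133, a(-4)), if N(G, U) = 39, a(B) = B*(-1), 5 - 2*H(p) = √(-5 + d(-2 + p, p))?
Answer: -73/2 - 3*I/2 ≈ -36.5 - 1.5*I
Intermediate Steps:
H(p) = 5/2 - 3*I/2 (H(p) = 5/2 - √(-5 - 4)/2 = 5/2 - 3*I/2)
a(B) = -B
H(-23) - N(-133, a(-4)) = (5/2 - 3*I/2) - 1*39 = (5/2 - 3*I/2) - 39 = -73/2 - 3*I/2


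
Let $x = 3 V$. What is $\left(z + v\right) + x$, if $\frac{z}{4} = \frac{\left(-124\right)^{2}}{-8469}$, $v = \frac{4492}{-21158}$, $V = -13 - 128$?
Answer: $- \frac{38567744263}{89593551} \approx -430.47$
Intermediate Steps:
$V = -141$ ($V = -13 - 128 = -141$)
$v = - \frac{2246}{10579}$ ($v = 4492 \left(- \frac{1}{21158}\right) = - \frac{2246}{10579} \approx -0.21231$)
$x = -423$ ($x = 3 \left(-141\right) = -423$)
$z = - \frac{61504}{8469}$ ($z = 4 \frac{\left(-124\right)^{2}}{-8469} = 4 \cdot 15376 \left(- \frac{1}{8469}\right) = 4 \left(- \frac{15376}{8469}\right) = - \frac{61504}{8469} \approx -7.2623$)
$\left(z + v\right) + x = \left(- \frac{61504}{8469} - \frac{2246}{10579}\right) - 423 = - \frac{669672190}{89593551} - 423 = - \frac{38567744263}{89593551}$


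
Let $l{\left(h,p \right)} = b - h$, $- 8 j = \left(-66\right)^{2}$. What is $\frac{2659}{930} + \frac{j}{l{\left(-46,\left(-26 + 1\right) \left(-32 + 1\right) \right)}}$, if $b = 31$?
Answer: $- \frac{13711}{3255} \approx -4.2123$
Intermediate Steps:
$j = - \frac{1089}{2}$ ($j = - \frac{\left(-66\right)^{2}}{8} = \left(- \frac{1}{8}\right) 4356 = - \frac{1089}{2} \approx -544.5$)
$l{\left(h,p \right)} = 31 - h$
$\frac{2659}{930} + \frac{j}{l{\left(-46,\left(-26 + 1\right) \left(-32 + 1\right) \right)}} = \frac{2659}{930} - \frac{1089}{2 \left(31 - -46\right)} = 2659 \cdot \frac{1}{930} - \frac{1089}{2 \left(31 + 46\right)} = \frac{2659}{930} - \frac{1089}{2 \cdot 77} = \frac{2659}{930} - \frac{99}{14} = - \frac{13711}{3255}$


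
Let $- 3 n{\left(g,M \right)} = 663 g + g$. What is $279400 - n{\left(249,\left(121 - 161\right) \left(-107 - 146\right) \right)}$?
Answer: $334512$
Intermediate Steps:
$n{\left(g,M \right)} = - \frac{664 g}{3}$ ($n{\left(g,M \right)} = - \frac{663 g + g}{3} = - \frac{664 g}{3}$)
$279400 - n{\left(249,\left(121 - 161\right) \left(-107 - 146\right) \right)} = 279400 - \left(- \frac{664}{3}\right) 249 = 279400 - -55112 = 279400 + 55112 = 334512$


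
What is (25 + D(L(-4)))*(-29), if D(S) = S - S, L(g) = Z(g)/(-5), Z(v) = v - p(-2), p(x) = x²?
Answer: -725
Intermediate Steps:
Z(v) = -4 + v (Z(v) = v - 1*(-2)² = v - 1*4 = v - 4 = -4 + v)
L(g) = ⅘ - g/5 (L(g) = (-4 + g)/(-5) = (-4 + g)*(-⅕) = ⅘ - g/5)
D(S) = 0
(25 + D(L(-4)))*(-29) = (25 + 0)*(-29) = 25*(-29) = -725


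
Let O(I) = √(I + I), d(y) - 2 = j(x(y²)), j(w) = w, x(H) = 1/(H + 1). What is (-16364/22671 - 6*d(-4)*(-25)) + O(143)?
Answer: 118744562/385407 + √286 ≈ 325.01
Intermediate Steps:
x(H) = 1/(1 + H)
d(y) = 2 + 1/(1 + y²)
O(I) = √2*√I (O(I) = √(2*I) = √2*√I)
(-16364/22671 - 6*d(-4)*(-25)) + O(143) = (-16364/22671 - 6*(3 + 2*(-4)²)/(1 + (-4)²)*(-25)) + √2*√143 = (-16364*1/22671 - 6*(3 + 2*16)/(1 + 16)*(-25)) + √286 = (-16364/22671 - 6*(3 + 32)/17*(-25)) + √286 = (-16364/22671 - 6*35/17*(-25)) + √286 = (-16364/22671 - 210/17*(-25)) + √286 = (-16364/22671 + 5250/17) + √286 = 118744562/385407 + √286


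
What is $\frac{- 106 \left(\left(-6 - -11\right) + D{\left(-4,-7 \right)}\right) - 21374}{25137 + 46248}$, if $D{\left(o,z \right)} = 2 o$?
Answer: $- \frac{21056}{71385} \approx -0.29496$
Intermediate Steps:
$\frac{- 106 \left(\left(-6 - -11\right) + D{\left(-4,-7 \right)}\right) - 21374}{25137 + 46248} = \frac{- 106 \left(\left(-6 - -11\right) + 2 \left(-4\right)\right) - 21374}{25137 + 46248} = \frac{- 106 \left(\left(-6 + 11\right) - 8\right) - 21374}{71385} = \left(- 106 \left(5 - 8\right) - 21374\right) \frac{1}{71385} = \left(\left(-106\right) \left(-3\right) - 21374\right) \frac{1}{71385} = \left(318 - 21374\right) \frac{1}{71385} = \left(-21056\right) \frac{1}{71385} = - \frac{21056}{71385}$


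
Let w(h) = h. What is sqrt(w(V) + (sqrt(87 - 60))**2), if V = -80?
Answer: I*sqrt(53) ≈ 7.2801*I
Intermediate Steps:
sqrt(w(V) + (sqrt(87 - 60))**2) = sqrt(-80 + (sqrt(87 - 60))**2) = sqrt(-80 + (sqrt(27))**2) = sqrt(-80 + (3*sqrt(3))**2) = sqrt(-80 + 27) = sqrt(-53) = I*sqrt(53)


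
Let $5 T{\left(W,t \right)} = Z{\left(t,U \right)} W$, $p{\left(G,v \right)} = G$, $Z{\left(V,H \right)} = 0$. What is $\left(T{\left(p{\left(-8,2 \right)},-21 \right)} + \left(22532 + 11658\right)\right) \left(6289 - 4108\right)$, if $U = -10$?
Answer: $74568390$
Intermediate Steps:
$T{\left(W,t \right)} = 0$ ($T{\left(W,t \right)} = \frac{0 W}{5} = \frac{1}{5} \cdot 0 = 0$)
$\left(T{\left(p{\left(-8,2 \right)},-21 \right)} + \left(22532 + 11658\right)\right) \left(6289 - 4108\right) = \left(0 + \left(22532 + 11658\right)\right) \left(6289 - 4108\right) = \left(0 + 34190\right) 2181 = 34190 \cdot 2181 = 74568390$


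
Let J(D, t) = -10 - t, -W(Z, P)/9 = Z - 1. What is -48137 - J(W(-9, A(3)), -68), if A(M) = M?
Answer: -48195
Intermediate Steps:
W(Z, P) = 9 - 9*Z (W(Z, P) = -9*(Z - 1) = -9*(-1 + Z) = 9 - 9*Z)
-48137 - J(W(-9, A(3)), -68) = -48137 - (-10 - 1*(-68)) = -48137 - (-10 + 68) = -48137 - 1*58 = -48137 - 58 = -48195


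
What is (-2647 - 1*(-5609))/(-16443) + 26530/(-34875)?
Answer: -11989612/12743325 ≈ -0.94085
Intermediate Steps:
(-2647 - 1*(-5609))/(-16443) + 26530/(-34875) = (-2647 + 5609)*(-1/16443) + 26530*(-1/34875) = 2962*(-1/16443) - 5306/6975 = -2962/16443 - 5306/6975 = -11989612/12743325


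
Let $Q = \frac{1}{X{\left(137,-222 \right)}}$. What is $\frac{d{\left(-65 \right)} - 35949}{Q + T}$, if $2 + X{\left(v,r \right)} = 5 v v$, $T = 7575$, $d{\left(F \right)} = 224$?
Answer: $- \frac{3352541175}{710860726} \approx -4.7162$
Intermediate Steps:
$X{\left(v,r \right)} = -2 + 5 v^{2}$ ($X{\left(v,r \right)} = -2 + 5 v v = -2 + 5 v^{2}$)
$Q = \frac{1}{93843}$ ($Q = \frac{1}{-2 + 5 \cdot 137^{2}} = \frac{1}{-2 + 5 \cdot 18769} = \frac{1}{-2 + 93845} = \frac{1}{93843} \approx 1.0656 \cdot 10^{-5}$)
$\frac{d{\left(-65 \right)} - 35949}{Q + T} = \frac{224 - 35949}{\frac{1}{93843} + 7575} = - \frac{35725}{\frac{710860726}{93843}} = \left(-35725\right) \frac{93843}{710860726} = - \frac{3352541175}{710860726}$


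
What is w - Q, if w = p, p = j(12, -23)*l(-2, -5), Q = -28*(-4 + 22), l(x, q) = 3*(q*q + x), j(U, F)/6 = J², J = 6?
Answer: 15408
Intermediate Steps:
j(U, F) = 216 (j(U, F) = 6*6² = 6*36 = 216)
l(x, q) = 3*x + 3*q² (l(x, q) = 3*(q² + x) = 3*(x + q²) = 3*x + 3*q²)
Q = -504 (Q = -28*18 = -504)
p = 14904 (p = 216*(3*(-2) + 3*(-5)²) = 216*(-6 + 3*25) = 216*(-6 + 75) = 216*69 = 14904)
w = 14904
w - Q = 14904 - 1*(-504) = 14904 + 504 = 15408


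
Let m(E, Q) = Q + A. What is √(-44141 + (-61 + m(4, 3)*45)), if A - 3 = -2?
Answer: I*√44022 ≈ 209.81*I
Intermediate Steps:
A = 1 (A = 3 - 2 = 1)
m(E, Q) = 1 + Q (m(E, Q) = Q + 1 = 1 + Q)
√(-44141 + (-61 + m(4, 3)*45)) = √(-44141 + (-61 + (1 + 3)*45)) = √(-44141 + (-61 + 4*45)) = √(-44141 + (-61 + 180)) = √(-44141 + 119) = √(-44022) = I*√44022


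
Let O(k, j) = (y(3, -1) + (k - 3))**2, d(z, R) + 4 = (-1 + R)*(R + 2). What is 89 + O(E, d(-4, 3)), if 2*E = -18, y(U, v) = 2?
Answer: 189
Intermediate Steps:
d(z, R) = -4 + (-1 + R)*(2 + R) (d(z, R) = -4 + (-1 + R)*(R + 2) = -4 + (-1 + R)*(2 + R))
E = -9 (E = (1/2)*(-18) = -9)
O(k, j) = (-1 + k)**2 (O(k, j) = (2 + (k - 3))**2 = (2 + (-3 + k))**2 = (-1 + k)**2)
89 + O(E, d(-4, 3)) = 89 + (-1 - 9)**2 = 89 + (-10)**2 = 89 + 100 = 189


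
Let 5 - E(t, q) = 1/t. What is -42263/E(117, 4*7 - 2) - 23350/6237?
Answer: -30854173127/3642408 ≈ -8470.8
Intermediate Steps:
E(t, q) = 5 - 1/t
-42263/E(117, 4*7 - 2) - 23350/6237 = -42263/(5 - 1/117) - 23350/6237 = -42263/584/117 - 23350/6237 = -42263*117/584 - 23350/6237 = -4944771/584 - 23350/6237 = -30854173127/3642408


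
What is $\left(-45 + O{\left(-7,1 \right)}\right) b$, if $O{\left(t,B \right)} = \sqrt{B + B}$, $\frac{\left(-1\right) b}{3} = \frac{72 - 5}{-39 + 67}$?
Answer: $\frac{9045}{28} - \frac{201 \sqrt{2}}{28} \approx 312.88$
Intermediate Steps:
$b = - \frac{201}{28}$ ($b = - 3 \frac{72 - 5}{-39 + 67} = - 3 \cdot \frac{67}{28} = - 3 \cdot 67 \cdot \frac{1}{28} = \left(-3\right) \frac{67}{28} = - \frac{201}{28} \approx -7.1786$)
$O{\left(t,B \right)} = \sqrt{2} \sqrt{B}$ ($O{\left(t,B \right)} = \sqrt{2 B} = \sqrt{2} \sqrt{B}$)
$\left(-45 + O{\left(-7,1 \right)}\right) b = \left(-45 + \sqrt{2} \sqrt{1}\right) \left(- \frac{201}{28}\right) = \left(-45 + \sqrt{2} \cdot 1\right) \left(- \frac{201}{28}\right) = \left(-45 + \sqrt{2}\right) \left(- \frac{201}{28}\right) = \frac{9045}{28} - \frac{201 \sqrt{2}}{28}$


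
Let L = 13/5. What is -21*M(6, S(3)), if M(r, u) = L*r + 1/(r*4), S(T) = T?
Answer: -13139/40 ≈ -328.48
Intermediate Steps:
L = 13/5 (L = 13*(1/5) = 13/5 ≈ 2.6000)
M(r, u) = 1/(4*r) + 13*r/5 (M(r, u) = 13*r/5 + 1/(r*4) = 13*r/5 + 1/(4*r) = 1/(4*r) + 13*r/5)
-21*M(6, S(3)) = -21*(5 + 52*6**2)/(20*6) = -21*(5 + 52*36)/(20*6) = -21*(5 + 1872)/(20*6) = -21*1877/(20*6) = -21*1877/120 = -13139/40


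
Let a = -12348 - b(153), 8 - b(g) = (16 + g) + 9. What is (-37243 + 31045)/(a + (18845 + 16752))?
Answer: -6198/23419 ≈ -0.26466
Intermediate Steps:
b(g) = -17 - g (b(g) = 8 - ((16 + g) + 9) = 8 - (25 + g) = 8 + (-25 - g) = -17 - g)
a = -12178 (a = -12348 - (-17 - 1*153) = -12348 - (-17 - 153) = -12348 - 1*(-170) = -12348 + 170 = -12178)
(-37243 + 31045)/(a + (18845 + 16752)) = (-37243 + 31045)/(-12178 + (18845 + 16752)) = -6198/(-12178 + 35597) = -6198/23419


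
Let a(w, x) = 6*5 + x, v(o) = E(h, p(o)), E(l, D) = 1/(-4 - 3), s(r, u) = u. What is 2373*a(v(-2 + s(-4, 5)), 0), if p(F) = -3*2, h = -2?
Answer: 71190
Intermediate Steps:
p(F) = -6
E(l, D) = -1/7 (E(l, D) = 1/(-7) = -1/7)
v(o) = -1/7
a(w, x) = 30 + x
2373*a(v(-2 + s(-4, 5)), 0) = 2373*(30 + 0) = 2373*30 = 71190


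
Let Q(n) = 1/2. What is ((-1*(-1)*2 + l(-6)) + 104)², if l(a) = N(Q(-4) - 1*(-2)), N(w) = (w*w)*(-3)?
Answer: 121801/16 ≈ 7612.6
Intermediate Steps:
Q(n) = ½ (Q(n) = 1*(½) = ½)
N(w) = -3*w² (N(w) = w²*(-3) = -3*w²)
l(a) = -75/4 (l(a) = -3*(½ - 1*(-2))² = -3*(½ + 2)² = -3*(5/2)² = -3*25/4 = -75/4)
((-1*(-1)*2 + l(-6)) + 104)² = ((-1*(-1)*2 - 75/4) + 104)² = ((1*2 - 75/4) + 104)² = ((2 - 75/4) + 104)² = (-67/4 + 104)² = (349/4)² = 121801/16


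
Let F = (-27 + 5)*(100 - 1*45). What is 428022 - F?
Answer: 429232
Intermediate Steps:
F = -1210 (F = -22*(100 - 45) = -22*55 = -1210)
428022 - F = 428022 - 1*(-1210) = 428022 + 1210 = 429232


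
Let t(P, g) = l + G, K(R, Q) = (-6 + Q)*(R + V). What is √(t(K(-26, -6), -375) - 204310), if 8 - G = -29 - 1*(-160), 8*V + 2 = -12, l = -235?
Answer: 2*I*√51167 ≈ 452.4*I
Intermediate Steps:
V = -7/4 (V = -¼ + (⅛)*(-12) = -¼ - 3/2 = -7/4 ≈ -1.7500)
G = -123 (G = 8 - (-29 - 1*(-160)) = 8 - (-29 + 160) = 8 - 1*131 = 8 - 131 = -123)
K(R, Q) = (-6 + Q)*(-7/4 + R) (K(R, Q) = (-6 + Q)*(R - 7/4) = (-6 + Q)*(-7/4 + R))
t(P, g) = -358 (t(P, g) = -235 - 123 = -358)
√(t(K(-26, -6), -375) - 204310) = √(-358 - 204310) = √(-204668) = 2*I*√51167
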